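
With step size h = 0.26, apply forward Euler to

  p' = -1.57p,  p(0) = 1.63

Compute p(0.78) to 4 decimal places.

Euler: p_{n+1} = p_n + h·f(t_n, p_n).
t=0.000000, p=1.630000: f=-2.559100 → p ← 1.630000 + 0.26·(-2.559100) = 0.964634
t=0.260000, p=0.964634: f=-1.514475 → p ← 0.964634 + 0.26·(-1.514475) = 0.570870
t=0.520000, p=0.570870: f=-0.896267 → p ← 0.570870 + 0.26·(-0.896267) = 0.337841
p(0.78) ≈ 0.3378

0.3378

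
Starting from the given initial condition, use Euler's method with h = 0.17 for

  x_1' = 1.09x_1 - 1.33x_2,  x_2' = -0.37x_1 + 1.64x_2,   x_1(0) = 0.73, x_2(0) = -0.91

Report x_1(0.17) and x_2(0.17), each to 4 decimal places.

1.0710, -1.2096

Euler on (x_1,x_2): x_1_{n+1} = x_1_n + h·x_1', x_2_{n+1} = x_2_n + h·x_2'.
0.000000: (0.730000, -0.910000); f=(2.006000, -1.762500) → (1.071020, -1.209625)
(x_1(0.17), x_2(0.17)) ≈ (1.0710, -1.2096)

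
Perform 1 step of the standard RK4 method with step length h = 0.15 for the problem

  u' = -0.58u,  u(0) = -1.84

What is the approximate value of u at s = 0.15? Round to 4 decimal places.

-1.6867

RK4: k1 = f(s_n, u_n); k2 = f(s_n + h/2, u_n + (h/2)·k1); k3 = f(s_n + h/2, u_n + (h/2)·k2); k4 = f(s_n + h, u_n + h·k3); u_{n+1} = u_n + (h/6)·(k1 + 2k2 + 2k3 + k4).
s=0.000000, u=-1.840000:
  k1 = f(0.000000, -1.840000) = 1.067200
  k2 = f(0.075000, -1.759960) = 1.020777
  k3 = f(0.075000, -1.763442) = 1.022796
  k4 = f(0.150000, -1.686581) = 0.978217
  u ← -1.840000 + (0.15/6)·(k1 + 2k2 + 2k3 + k4) = -1.686686
u(0.15) ≈ -1.6867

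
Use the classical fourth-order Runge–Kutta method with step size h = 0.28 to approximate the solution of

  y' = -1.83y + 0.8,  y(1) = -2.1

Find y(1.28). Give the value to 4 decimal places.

RK4: k1 = f(t_n, y_n); k2 = f(t_n + h/2, y_n + (h/2)·k1); k3 = f(t_n + h/2, y_n + (h/2)·k2); k4 = f(t_n + h, y_n + h·k3); y_{n+1} = y_n + (h/6)·(k1 + 2k2 + 2k3 + k4).
t=1.000000, y=-2.100000:
  k1 = f(1.000000, -2.100000) = 4.643000
  k2 = f(1.140000, -1.449980) = 3.453463
  k3 = f(1.140000, -1.616515) = 3.758223
  k4 = f(1.280000, -1.047698) = 2.717287
  y ← -2.100000 + (0.28/6)·(k1 + 2k2 + 2k3 + k4) = -1.083429
y(1.28) ≈ -1.0834

-1.0834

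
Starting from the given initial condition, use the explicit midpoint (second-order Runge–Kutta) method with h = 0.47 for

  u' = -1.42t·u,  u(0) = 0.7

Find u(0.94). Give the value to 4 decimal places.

Midpoint: k1 = f(t_n, u_n); k2 = f(t_n + h/2, u_n + (h/2)·k1); u_{n+1} = u_n + h·k2.
t=0.000000, u=0.700000:
  k1 = f(0.000000, 0.700000) = 0.000000
  k2 = f(0.235000, 0.700000) = -0.233590
  u ← 0.700000 + 0.47·(-0.233590) = 0.590213
t=0.470000, u=0.590213:
  k1 = f(0.470000, 0.590213) = -0.393908
  k2 = f(0.705000, 0.497644) = -0.498192
  u ← 0.590213 + 0.47·(-0.498192) = 0.356063
u(0.94) ≈ 0.3561

0.3561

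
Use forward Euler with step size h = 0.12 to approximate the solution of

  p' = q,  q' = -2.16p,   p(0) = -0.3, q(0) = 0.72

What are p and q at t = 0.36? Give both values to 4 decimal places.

-0.0155, 0.8837

Euler on (p,q): p_{n+1} = p_n + h·p', q_{n+1} = q_n + h·q'.
0.000000: (-0.300000, 0.720000); f=(0.720000, 0.648000) → (-0.213600, 0.797760)
0.120000: (-0.213600, 0.797760); f=(0.797760, 0.461376) → (-0.117869, 0.853125)
0.240000: (-0.117869, 0.853125); f=(0.853125, 0.254597) → (-0.015494, 0.883677)
(p(0.36), q(0.36)) ≈ (-0.0155, 0.8837)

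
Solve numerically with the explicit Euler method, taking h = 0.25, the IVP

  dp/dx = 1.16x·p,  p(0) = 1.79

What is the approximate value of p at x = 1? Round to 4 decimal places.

2.6762

Euler: p_{n+1} = p_n + h·f(x_n, p_n).
x=0.000000, p=1.790000: f=0.000000 → p ← 1.790000 + 0.25·0.000000 = 1.790000
x=0.250000, p=1.790000: f=0.519100 → p ← 1.790000 + 0.25·0.519100 = 1.919775
x=0.500000, p=1.919775: f=1.113469 → p ← 1.919775 + 0.25·1.113469 = 2.198142
x=0.750000, p=2.198142: f=1.912384 → p ← 2.198142 + 0.25·1.912384 = 2.676238
p(1) ≈ 2.6762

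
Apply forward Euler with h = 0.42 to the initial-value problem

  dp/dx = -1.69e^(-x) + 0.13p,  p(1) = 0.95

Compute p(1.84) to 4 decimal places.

Euler: p_{n+1} = p_n + h·f(x_n, p_n).
x=1.000000, p=0.950000: f=-0.498216 → p ← 0.950000 + 0.42·(-0.498216) = 0.740749
x=1.420000, p=0.740749: f=-0.312199 → p ← 0.740749 + 0.42·(-0.312199) = 0.609625
p(1.84) ≈ 0.6096

0.6096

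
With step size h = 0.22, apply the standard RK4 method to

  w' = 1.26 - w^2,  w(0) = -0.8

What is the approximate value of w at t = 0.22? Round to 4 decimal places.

-0.6385

RK4: k1 = f(t_n, w_n); k2 = f(t_n + h/2, w_n + (h/2)·k1); k3 = f(t_n + h/2, w_n + (h/2)·k2); k4 = f(t_n + h, w_n + h·k3); w_{n+1} = w_n + (h/6)·(k1 + 2k2 + 2k3 + k4).
t=0.000000, w=-0.800000:
  k1 = f(0.000000, -0.800000) = 0.620000
  k2 = f(0.110000, -0.731800) = 0.724469
  k3 = f(0.110000, -0.720308) = 0.741156
  k4 = f(0.220000, -0.636946) = 0.854300
  w ← -0.800000 + (0.22/6)·(k1 + 2k2 + 2k3 + k4) = -0.638463
w(0.22) ≈ -0.6385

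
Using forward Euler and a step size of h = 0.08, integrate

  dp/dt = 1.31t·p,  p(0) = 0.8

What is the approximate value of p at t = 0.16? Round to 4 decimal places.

0.8067

Euler: p_{n+1} = p_n + h·f(t_n, p_n).
t=0.000000, p=0.800000: f=0.000000 → p ← 0.800000 + 0.08·0.000000 = 0.800000
t=0.080000, p=0.800000: f=0.083840 → p ← 0.800000 + 0.08·0.083840 = 0.806707
p(0.16) ≈ 0.8067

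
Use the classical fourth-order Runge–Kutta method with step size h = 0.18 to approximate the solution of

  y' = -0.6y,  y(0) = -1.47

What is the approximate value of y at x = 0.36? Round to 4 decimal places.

-1.1844

RK4: k1 = f(x_n, y_n); k2 = f(x_n + h/2, y_n + (h/2)·k1); k3 = f(x_n + h/2, y_n + (h/2)·k2); k4 = f(x_n + h, y_n + h·k3); y_{n+1} = y_n + (h/6)·(k1 + 2k2 + 2k3 + k4).
x=0.000000, y=-1.470000:
  k1 = f(0.000000, -1.470000) = 0.882000
  k2 = f(0.090000, -1.390620) = 0.834372
  k3 = f(0.090000, -1.394907) = 0.836944
  k4 = f(0.180000, -1.319350) = 0.791610
  y ← -1.470000 + (0.18/6)·(k1 + 2k2 + 2k3 + k4) = -1.319513
x=0.180000, y=-1.319513:
  k1 = f(0.180000, -1.319513) = 0.791708
  k2 = f(0.270000, -1.248259) = 0.748955
  k3 = f(0.270000, -1.252107) = 0.751264
  k4 = f(0.360000, -1.184285) = 0.710571
  y ← -1.319513 + (0.18/6)·(k1 + 2k2 + 2k3 + k4) = -1.184431
y(0.36) ≈ -1.1844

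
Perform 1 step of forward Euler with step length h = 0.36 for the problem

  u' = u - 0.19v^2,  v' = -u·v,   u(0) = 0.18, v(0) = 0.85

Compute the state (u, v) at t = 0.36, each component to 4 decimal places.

0.1954, 0.7949

Euler on (u,v): u_{n+1} = u_n + h·u', v_{n+1} = v_n + h·v'.
0.000000: (0.180000, 0.850000); f=(0.042725, -0.153000) → (0.195381, 0.794920)
(u(0.36), v(0.36)) ≈ (0.1954, 0.7949)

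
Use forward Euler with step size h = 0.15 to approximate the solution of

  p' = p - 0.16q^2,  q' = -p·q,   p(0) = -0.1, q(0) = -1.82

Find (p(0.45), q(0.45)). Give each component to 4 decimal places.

Euler on (p,q): p_{n+1} = p_n + h·p', q_{n+1} = q_n + h·q'.
0.000000: (-0.100000, -1.820000); f=(-0.629984, -0.182000) → (-0.194498, -1.847300)
0.150000: (-0.194498, -1.847300); f=(-0.740500, -0.359295) → (-0.305573, -1.901194)
0.300000: (-0.305573, -1.901194); f=(-0.883899, -0.580953) → (-0.438158, -1.988337)
(p(0.45), q(0.45)) ≈ (-0.4382, -1.9883)

-0.4382, -1.9883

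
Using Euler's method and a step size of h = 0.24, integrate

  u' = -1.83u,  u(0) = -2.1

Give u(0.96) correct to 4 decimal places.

Euler: u_{n+1} = u_n + h·f(t_n, u_n).
t=0.000000, u=-2.100000: f=3.843000 → u ← -2.100000 + 0.24·3.843000 = -1.177680
t=0.240000, u=-1.177680: f=2.155154 → u ← -1.177680 + 0.24·2.155154 = -0.660443
t=0.480000, u=-0.660443: f=1.208611 → u ← -0.660443 + 0.24·1.208611 = -0.370376
t=0.720000, u=-0.370376: f=0.677789 → u ← -0.370376 + 0.24·0.677789 = -0.207707
u(0.96) ≈ -0.2077

-0.2077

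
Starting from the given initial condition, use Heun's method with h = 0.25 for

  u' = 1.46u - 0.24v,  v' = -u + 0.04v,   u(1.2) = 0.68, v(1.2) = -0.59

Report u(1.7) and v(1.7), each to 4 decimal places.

1.5260, -1.1193

Heun on (u,v): k1 = f(s_n, state_n); k2 = f(s_n + h, state_n + h·k1); state_{n+1} = state_n + (h/2)·(k1 + k2).
1.200000: (0.680000, -0.590000)
  k1 = (1.134400, -0.703600)
  predictor → (0.963600, -0.765900)
  k2 = (1.590672, -0.994236)
  → (1.020634, -0.802229)
1.450000: (1.020634, -0.802229)
  k1 = (1.682661, -1.052723)
  predictor → (1.441299, -1.065410)
  k2 = (2.359995, -1.483916)
  → (1.525966, -1.119309)
(u(1.7), v(1.7)) ≈ (1.5260, -1.1193)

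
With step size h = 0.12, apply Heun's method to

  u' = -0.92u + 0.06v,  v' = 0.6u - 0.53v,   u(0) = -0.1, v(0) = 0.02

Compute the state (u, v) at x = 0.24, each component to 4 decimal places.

-0.0801, 0.0056

Heun on (u,v): k1 = f(x_n, state_n); k2 = f(x_n + h, state_n + h·k1); state_{n+1} = state_n + (h/2)·(k1 + k2).
0.000000: (-0.100000, 0.020000)
  k1 = (0.093200, -0.070600)
  predictor → (-0.088816, 0.011528)
  k2 = (0.082402, -0.059399)
  → (-0.089464, 0.012200)
0.120000: (-0.089464, 0.012200)
  k1 = (0.083039, -0.060144)
  predictor → (-0.079499, 0.004983)
  k2 = (0.073438, -0.050340)
  → (-0.080075, 0.005571)
(u(0.24), v(0.24)) ≈ (-0.0801, 0.0056)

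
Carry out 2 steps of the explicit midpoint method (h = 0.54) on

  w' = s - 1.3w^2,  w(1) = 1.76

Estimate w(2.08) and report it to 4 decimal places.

Midpoint: k1 = f(s_n, w_n); k2 = f(s_n + h/2, w_n + (h/2)·k1); w_{n+1} = w_n + h·k2.
s=1.000000, w=1.760000:
  k1 = f(1.000000, 1.760000) = -3.026880
  k2 = f(1.270000, 0.942742) = 0.114608
  w ← 1.760000 + 0.54·0.114608 = 1.821888
s=1.540000, w=1.821888:
  k1 = f(1.540000, 1.821888) = -2.775060
  k2 = f(1.810000, 1.072622) = 0.314326
  w ← 1.821888 + 0.54·0.314326 = 1.991624
w(2.08) ≈ 1.9916

1.9916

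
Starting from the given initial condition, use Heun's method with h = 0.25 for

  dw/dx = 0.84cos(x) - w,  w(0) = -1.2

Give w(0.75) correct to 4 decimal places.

Heun: k1 = f(x_n, w_n); k2 = f(x_n + h, w_n + h·k1); w_{n+1} = w_n + (h/2)·(k1 + k2).
x=0.000000, w=-1.200000:
  k1 = f(0.000000, -1.200000) = 2.040000
  k2 = f(0.250000, -0.690000) = 1.503886
  w ← -1.200000 + (0.25/2)·(2.040000 + 1.503886) = -0.757014
x=0.250000, w=-0.757014:
  k1 = f(0.250000, -0.757014) = 1.570901
  k2 = f(0.500000, -0.364289) = 1.101458
  w ← -0.757014 + (0.25/2)·(1.570901 + 1.101458) = -0.422969
x=0.500000, w=-0.422969:
  k1 = f(0.500000, -0.422969) = 1.160139
  k2 = f(0.750000, -0.132935) = 0.747553
  w ← -0.422969 + (0.25/2)·(1.160139 + 0.747553) = -0.184508
w(0.75) ≈ -0.1845

-0.1845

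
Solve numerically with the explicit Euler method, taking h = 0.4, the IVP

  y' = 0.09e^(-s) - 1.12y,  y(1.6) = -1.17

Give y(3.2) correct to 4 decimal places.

-0.1019

Euler: y_{n+1} = y_n + h·f(s_n, y_n).
s=1.600000, y=-1.170000: f=1.328571 → y ← -1.170000 + 0.4·1.328571 = -0.638572
s=2.000000, y=-0.638572: f=0.727381 → y ← -0.638572 + 0.4·0.727381 = -0.347620
s=2.400000, y=-0.347620: f=0.397498 → y ← -0.347620 + 0.4·0.397498 = -0.188620
s=2.800000, y=-0.188620: f=0.216727 → y ← -0.188620 + 0.4·0.216727 = -0.101929
y(3.2) ≈ -0.1019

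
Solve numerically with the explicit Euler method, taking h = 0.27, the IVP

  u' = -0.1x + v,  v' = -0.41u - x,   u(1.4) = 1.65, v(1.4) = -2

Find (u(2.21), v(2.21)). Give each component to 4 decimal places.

Euler on (u,v): u_{n+1} = u_n + h·u', v_{n+1} = v_n + h·v'.
1.400000: (1.650000, -2.000000); f=(-2.140000, -2.076500) → (1.072200, -2.560655)
1.670000: (1.072200, -2.560655); f=(-2.727655, -2.109602) → (0.335733, -3.130248)
1.940000: (0.335733, -3.130248); f=(-3.324248, -2.077651) → (-0.561814, -3.691213)
(u(2.21), v(2.21)) ≈ (-0.5618, -3.6912)

-0.5618, -3.6912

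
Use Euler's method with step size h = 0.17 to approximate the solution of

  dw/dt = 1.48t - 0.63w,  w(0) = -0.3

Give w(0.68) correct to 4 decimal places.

Euler: w_{n+1} = w_n + h·f(t_n, w_n).
t=0.000000, w=-0.300000: f=0.189000 → w ← -0.300000 + 0.17·0.189000 = -0.267870
t=0.170000, w=-0.267870: f=0.420358 → w ← -0.267870 + 0.17·0.420358 = -0.196409
t=0.340000, w=-0.196409: f=0.626938 → w ← -0.196409 + 0.17·0.626938 = -0.089830
t=0.510000, w=-0.089830: f=0.811393 → w ← -0.089830 + 0.17·0.811393 = 0.048107
w(0.68) ≈ 0.0481

0.0481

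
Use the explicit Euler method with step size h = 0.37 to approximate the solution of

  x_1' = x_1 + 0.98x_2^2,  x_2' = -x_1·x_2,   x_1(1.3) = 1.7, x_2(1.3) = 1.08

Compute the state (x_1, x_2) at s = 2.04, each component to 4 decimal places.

3.8284, -0.0073

Euler on (x_1,x_2): x_1_{n+1} = x_1_n + h·x_1', x_2_{n+1} = x_2_n + h·x_2'.
1.300000: (1.700000, 1.080000); f=(2.843072, -1.836000) → (2.751937, 0.400680)
1.670000: (2.751937, 0.400680); f=(2.909270, -1.102646) → (3.828367, -0.007299)
(x_1(2.04), x_2(2.04)) ≈ (3.8284, -0.0073)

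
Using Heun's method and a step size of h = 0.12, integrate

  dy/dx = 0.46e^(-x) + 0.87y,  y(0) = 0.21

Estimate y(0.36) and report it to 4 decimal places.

0.4521

Heun: k1 = f(x_n, y_n); k2 = f(x_n + h, y_n + h·k1); y_{n+1} = y_n + (h/2)·(k1 + k2).
x=0.000000, y=0.210000:
  k1 = f(0.000000, 0.210000) = 0.642700
  k2 = f(0.120000, 0.287124) = 0.657781
  y ← 0.210000 + (0.12/2)·(0.642700 + 0.657781) = 0.288029
x=0.120000, y=0.288029:
  k1 = f(0.120000, 0.288029) = 0.658569
  k2 = f(0.240000, 0.367057) = 0.681188
  y ← 0.288029 + (0.12/2)·(0.658569 + 0.681188) = 0.368414
x=0.240000, y=0.368414:
  k1 = f(0.240000, 0.368414) = 0.682369
  k2 = f(0.360000, 0.450299) = 0.712691
  y ← 0.368414 + (0.12/2)·(0.682369 + 0.712691) = 0.452118
y(0.36) ≈ 0.4521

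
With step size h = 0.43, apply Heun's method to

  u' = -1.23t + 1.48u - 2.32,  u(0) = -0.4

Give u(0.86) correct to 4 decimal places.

-5.7085

Heun: k1 = f(t_n, u_n); k2 = f(t_n + h, u_n + h·k1); u_{n+1} = u_n + (h/2)·(k1 + k2).
t=0.000000, u=-0.400000:
  k1 = f(0.000000, -0.400000) = -2.912000
  k2 = f(0.430000, -1.652160) = -5.294097
  u ← -0.400000 + (0.43/2)·(-2.912000 + (-5.294097)) = -2.164311
t=0.430000, u=-2.164311:
  k1 = f(0.430000, -2.164311) = -6.052080
  k2 = f(0.860000, -4.766705) = -10.432524
  u ← -2.164311 + (0.43/2)·(-6.052080 + (-10.432524)) = -5.708501
u(0.86) ≈ -5.7085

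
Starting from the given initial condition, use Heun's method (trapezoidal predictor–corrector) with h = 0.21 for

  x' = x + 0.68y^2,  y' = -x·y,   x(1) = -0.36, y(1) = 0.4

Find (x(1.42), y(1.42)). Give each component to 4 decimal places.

Heun on (x,y): k1 = f(s_n, state_n); k2 = f(s_n + h, state_n + h·k1); state_{n+1} = state_n + (h/2)·(k1 + k2).
1.000000: (-0.360000, 0.400000)
  k1 = (-0.251200, 0.144000)
  predictor → (-0.412752, 0.430240)
  k2 = (-0.286880, 0.177582)
  → (-0.416498, 0.433766)
1.210000: (-0.416498, 0.433766)
  k1 = (-0.288554, 0.180663)
  predictor → (-0.477095, 0.471705)
  k2 = (-0.325791, 0.225048)
  → (-0.481005, 0.476366)
(x(1.42), y(1.42)) ≈ (-0.4810, 0.4764)

-0.4810, 0.4764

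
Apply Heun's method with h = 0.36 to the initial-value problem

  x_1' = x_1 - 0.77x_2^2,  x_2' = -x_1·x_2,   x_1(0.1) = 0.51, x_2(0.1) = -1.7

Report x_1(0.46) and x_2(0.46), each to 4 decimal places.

-0.0851, -1.5708

Heun on (x_1,x_2): k1 = f(x_n, state_n); k2 = f(x_n + h, state_n + h·k1); state_{n+1} = state_n + (h/2)·(k1 + k2).
0.100000: (0.510000, -1.700000)
  k1 = (-1.715300, 0.867000)
  predictor → (-0.107508, -1.387880)
  k2 = (-1.590690, -0.149208)
  → (-0.085078, -1.570797)
(x_1(0.46), x_2(0.46)) ≈ (-0.0851, -1.5708)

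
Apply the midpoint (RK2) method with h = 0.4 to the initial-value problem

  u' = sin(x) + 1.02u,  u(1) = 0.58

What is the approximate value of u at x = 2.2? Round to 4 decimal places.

4.0645

Midpoint: k1 = f(x_n, u_n); k2 = f(x_n + h/2, u_n + (h/2)·k1); u_{n+1} = u_n + h·k2.
x=1.000000, u=0.580000:
  k1 = f(1.000000, 0.580000) = 1.433071
  k2 = f(1.200000, 0.866614) = 1.815986
  u ← 0.580000 + 0.4·1.815986 = 1.306394
x=1.400000, u=1.306394:
  k1 = f(1.400000, 1.306394) = 2.317972
  k2 = f(1.600000, 1.769989) = 2.804962
  u ← 1.306394 + 0.4·2.804962 = 2.428379
x=1.800000, u=2.428379:
  k1 = f(1.800000, 2.428379) = 3.450794
  k2 = f(2.000000, 3.118538) = 4.090206
  u ← 2.428379 + 0.4·4.090206 = 4.064461
u(2.2) ≈ 4.0645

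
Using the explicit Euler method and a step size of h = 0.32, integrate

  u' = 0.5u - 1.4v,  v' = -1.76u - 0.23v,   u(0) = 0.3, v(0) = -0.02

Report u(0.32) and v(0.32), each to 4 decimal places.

0.3570, -0.1875

Euler on (u,v): u_{n+1} = u_n + h·u', v_{n+1} = v_n + h·v'.
0.000000: (0.300000, -0.020000); f=(0.178000, -0.523400) → (0.356960, -0.187488)
(u(0.32), v(0.32)) ≈ (0.3570, -0.1875)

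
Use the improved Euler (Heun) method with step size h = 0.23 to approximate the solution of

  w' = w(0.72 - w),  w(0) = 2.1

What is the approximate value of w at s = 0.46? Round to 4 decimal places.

1.3869

Heun: k1 = f(s_n, w_n); k2 = f(s_n + h, w_n + h·k1); w_{n+1} = w_n + (h/2)·(k1 + k2).
s=0.000000, w=2.100000:
  k1 = f(0.000000, 2.100000) = -2.898000
  k2 = f(0.230000, 1.433460) = -1.022716
  w ← 2.100000 + (0.23/2)·(-2.898000 + (-1.022716)) = 1.649118
s=0.230000, w=1.649118:
  k1 = f(0.230000, 1.649118) = -1.532224
  k2 = f(0.460000, 1.296706) = -0.747818
  w ← 1.649118 + (0.23/2)·(-1.532224 + (-0.747818)) = 1.386913
w(0.46) ≈ 1.3869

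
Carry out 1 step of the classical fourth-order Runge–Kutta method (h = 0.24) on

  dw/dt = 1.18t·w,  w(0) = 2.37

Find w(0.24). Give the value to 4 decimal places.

RK4: k1 = f(t_n, w_n); k2 = f(t_n + h/2, w_n + (h/2)·k1); k3 = f(t_n + h/2, w_n + (h/2)·k2); k4 = f(t_n + h, w_n + h·k3); w_{n+1} = w_n + (h/6)·(k1 + 2k2 + 2k3 + k4).
t=0.000000, w=2.370000:
  k1 = f(0.000000, 2.370000) = 0.000000
  k2 = f(0.120000, 2.370000) = 0.335592
  k3 = f(0.120000, 2.410271) = 0.341294
  k4 = f(0.240000, 2.451911) = 0.694381
  w ← 2.370000 + (0.24/6)·(k1 + 2k2 + 2k3 + k4) = 2.451926
w(0.24) ≈ 2.4519

2.4519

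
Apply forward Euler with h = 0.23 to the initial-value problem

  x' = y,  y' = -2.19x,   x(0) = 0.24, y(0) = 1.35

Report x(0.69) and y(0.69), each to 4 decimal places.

Euler on (x,y): x_{n+1} = x_n + h·x', y_{n+1} = y_n + h·y'.
0.000000: (0.240000, 1.350000); f=(1.350000, -0.525600) → (0.550500, 1.229112)
0.230000: (0.550500, 1.229112); f=(1.229112, -1.205595) → (0.833196, 0.951825)
0.460000: (0.833196, 0.951825); f=(0.951825, -1.824699) → (1.052116, 0.532144)
(x(0.69), y(0.69)) ≈ (1.0521, 0.5321)

1.0521, 0.5321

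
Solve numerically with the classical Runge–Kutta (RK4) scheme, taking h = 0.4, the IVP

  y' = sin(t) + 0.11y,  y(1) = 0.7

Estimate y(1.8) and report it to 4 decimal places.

RK4: k1 = f(t_n, y_n); k2 = f(t_n + h/2, y_n + (h/2)·k1); k3 = f(t_n + h/2, y_n + (h/2)·k2); k4 = f(t_n + h, y_n + h·k3); y_{n+1} = y_n + (h/6)·(k1 + 2k2 + 2k3 + k4).
t=1.000000, y=0.700000:
  k1 = f(1.000000, 0.700000) = 0.918471
  k2 = f(1.200000, 0.883694) = 1.029245
  k3 = f(1.200000, 0.905849) = 1.031682
  k4 = f(1.400000, 1.112673) = 1.107844
  y ← 0.700000 + (0.4/6)·(k1 + 2k2 + 2k3 + k4) = 1.109878
t=1.400000, y=1.109878:
  k1 = f(1.400000, 1.109878) = 1.107536
  k2 = f(1.600000, 1.331385) = 1.146026
  k3 = f(1.600000, 1.339083) = 1.146873
  k4 = f(1.800000, 1.568627) = 1.146397
  y ← 1.109878 + (0.4/6)·(k1 + 2k2 + 2k3 + k4) = 1.565860
y(1.8) ≈ 1.5659

1.5659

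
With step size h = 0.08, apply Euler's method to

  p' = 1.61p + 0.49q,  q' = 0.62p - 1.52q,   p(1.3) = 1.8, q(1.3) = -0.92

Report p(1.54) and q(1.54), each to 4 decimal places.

2.4903, -0.3574

Euler on (p,q): p_{n+1} = p_n + h·p', q_{n+1} = q_n + h·q'.
1.300000: (1.800000, -0.920000); f=(2.447200, 2.514400) → (1.995776, -0.718848)
1.380000: (1.995776, -0.718848); f=(2.860964, 2.330030) → (2.224653, -0.532446)
1.460000: (2.224653, -0.532446); f=(3.320793, 2.188602) → (2.490317, -0.357357)
(p(1.54), q(1.54)) ≈ (2.4903, -0.3574)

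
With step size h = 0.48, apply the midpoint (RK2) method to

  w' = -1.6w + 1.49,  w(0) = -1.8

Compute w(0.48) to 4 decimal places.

Midpoint: k1 = f(t_n, w_n); k2 = f(t_n + h/2, w_n + (h/2)·k1); w_{n+1} = w_n + h·k2.
t=0.000000, w=-1.800000:
  k1 = f(0.000000, -1.800000) = 4.370000
  k2 = f(0.240000, -0.751200) = 2.691920
  w ← -1.800000 + 0.48·2.691920 = -0.507878
w(0.48) ≈ -0.5079

-0.5079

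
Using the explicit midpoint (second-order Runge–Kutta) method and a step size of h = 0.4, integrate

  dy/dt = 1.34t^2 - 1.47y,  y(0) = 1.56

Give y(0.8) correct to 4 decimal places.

Midpoint: k1 = f(t_n, y_n); k2 = f(t_n + h/2, y_n + (h/2)·k1); y_{n+1} = y_n + h·k2.
t=0.000000, y=1.560000:
  k1 = f(0.000000, 1.560000) = -2.293200
  k2 = f(0.200000, 1.101360) = -1.565399
  y ← 1.560000 + 0.4·(-1.565399) = 0.933840
t=0.400000, y=0.933840:
  k1 = f(0.400000, 0.933840) = -1.158345
  k2 = f(0.600000, 0.702171) = -0.549792
  y ← 0.933840 + 0.4·(-0.549792) = 0.713924
y(0.8) ≈ 0.7139

0.7139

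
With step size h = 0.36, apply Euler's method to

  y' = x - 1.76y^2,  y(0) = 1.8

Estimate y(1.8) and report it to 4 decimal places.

Euler: y_{n+1} = y_n + h·f(x_n, y_n).
x=0.000000, y=1.800000: f=-5.702400 → y ← 1.800000 + 0.36·(-5.702400) = -0.252864
x=0.360000, y=-0.252864: f=0.247465 → y ← -0.252864 + 0.36·0.247465 = -0.163777
x=0.720000, y=-0.163777: f=0.672792 → y ← -0.163777 + 0.36·0.672792 = 0.078429
x=1.080000, y=0.078429: f=1.069174 → y ← 0.078429 + 0.36·1.069174 = 0.463331
x=1.440000, y=0.463331: f=1.062170 → y ← 0.463331 + 0.36·1.062170 = 0.845713
y(1.8) ≈ 0.8457

0.8457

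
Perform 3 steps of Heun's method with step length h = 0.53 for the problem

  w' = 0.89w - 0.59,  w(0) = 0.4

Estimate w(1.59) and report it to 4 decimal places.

-0.3799

Heun: k1 = f(t_n, w_n); k2 = f(t_n + h, w_n + h·k1); w_{n+1} = w_n + (h/2)·(k1 + k2).
t=0.000000, w=0.400000:
  k1 = f(0.000000, 0.400000) = -0.234000
  k2 = f(0.530000, 0.275980) = -0.344378
  w ← 0.400000 + (0.53/2)·(-0.234000 + (-0.344378)) = 0.246730
t=0.530000, w=0.246730:
  k1 = f(0.530000, 0.246730) = -0.370410
  k2 = f(1.060000, 0.050412) = -0.545133
  w ← 0.246730 + (0.53/2)·(-0.370410 + (-0.545133)) = 0.004111
t=1.060000, w=0.004111:
  k1 = f(1.060000, 0.004111) = -0.586341
  k2 = f(1.590000, -0.306650) = -0.862919
  w ← 0.004111 + (0.53/2)·(-0.586341 + (-0.862919)) = -0.379943
w(1.59) ≈ -0.3799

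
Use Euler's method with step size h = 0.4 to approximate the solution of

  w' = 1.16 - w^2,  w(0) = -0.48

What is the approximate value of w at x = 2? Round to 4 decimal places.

1.0630

Euler: w_{n+1} = w_n + h·f(x_n, w_n).
x=0.000000, w=-0.480000: f=0.929600 → w ← -0.480000 + 0.4·0.929600 = -0.108160
x=0.400000, w=-0.108160: f=1.148301 → w ← -0.108160 + 0.4·1.148301 = 0.351161
x=0.800000, w=0.351161: f=1.036686 → w ← 0.351161 + 0.4·1.036686 = 0.765835
x=1.200000, w=0.765835: f=0.573497 → w ← 0.765835 + 0.4·0.573497 = 0.995234
x=1.600000, w=0.995234: f=0.169510 → w ← 0.995234 + 0.4·0.169510 = 1.063038
w(2) ≈ 1.0630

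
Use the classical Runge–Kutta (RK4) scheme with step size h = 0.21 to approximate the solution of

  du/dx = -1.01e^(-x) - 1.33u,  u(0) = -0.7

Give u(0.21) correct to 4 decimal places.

RK4: k1 = f(x_n, u_n); k2 = f(x_n + h/2, u_n + (h/2)·k1); k3 = f(x_n + h/2, u_n + (h/2)·k2); k4 = f(x_n + h, u_n + h·k3); u_{n+1} = u_n + (h/6)·(k1 + 2k2 + 2k3 + k4).
x=0.000000, u=-0.700000:
  k1 = f(0.000000, -0.700000) = -0.079000
  k2 = f(0.105000, -0.708295) = 0.032705
  k3 = f(0.105000, -0.696566) = 0.017105
  k4 = f(0.210000, -0.696408) = 0.107532
  u ← -0.700000 + (0.21/6)·(k1 + 2k2 + 2k3 + k4) = -0.695515
u(0.21) ≈ -0.6955

-0.6955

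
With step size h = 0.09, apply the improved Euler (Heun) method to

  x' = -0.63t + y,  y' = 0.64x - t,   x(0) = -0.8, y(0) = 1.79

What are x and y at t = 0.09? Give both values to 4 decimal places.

-0.6435, 1.7445

Heun on (x,y): k1 = f(t_n, state_n); k2 = f(t_n + h, state_n + h·k1); state_{n+1} = state_n + (h/2)·(k1 + k2).
0.000000: (-0.800000, 1.790000)
  k1 = (1.790000, -0.512000)
  predictor → (-0.638900, 1.743920)
  k2 = (1.687220, -0.498896)
  → (-0.643525, 1.744510)
(x(0.09), y(0.09)) ≈ (-0.6435, 1.7445)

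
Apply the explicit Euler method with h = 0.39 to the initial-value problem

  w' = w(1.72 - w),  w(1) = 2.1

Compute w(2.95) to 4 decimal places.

Euler: w_{n+1} = w_n + h·f(t_n, w_n).
t=1.000000, w=2.100000: f=-0.798000 → w ← 2.100000 + 0.39·(-0.798000) = 1.788780
t=1.390000, w=1.788780: f=-0.123032 → w ← 1.788780 + 0.39·(-0.123032) = 1.740797
t=1.780000, w=1.740797: f=-0.036204 → w ← 1.740797 + 0.39·(-0.036204) = 1.726678
t=2.170000, w=1.726678: f=-0.011530 → w ← 1.726678 + 0.39·(-0.011530) = 1.722181
t=2.560000, w=1.722181: f=-0.003756 → w ← 1.722181 + 0.39·(-0.003756) = 1.720716
w(2.95) ≈ 1.7207

1.7207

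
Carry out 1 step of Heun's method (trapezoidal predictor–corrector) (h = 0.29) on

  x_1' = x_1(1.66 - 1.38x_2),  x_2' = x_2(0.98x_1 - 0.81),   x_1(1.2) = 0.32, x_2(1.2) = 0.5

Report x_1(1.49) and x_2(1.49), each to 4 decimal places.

Heun on (x_1,x_2): k1 = f(t_n, state_n); k2 = f(t_n + h, state_n + h·k1); state_{n+1} = state_n + (h/2)·(k1 + k2).
1.200000: (0.320000, 0.500000)
  k1 = (0.310400, -0.248200)
  predictor → (0.410016, 0.428022)
  k2 = (0.438442, -0.174712)
  → (0.428582, 0.438678)
(x_1(1.49), x_2(1.49)) ≈ (0.4286, 0.4387)

0.4286, 0.4387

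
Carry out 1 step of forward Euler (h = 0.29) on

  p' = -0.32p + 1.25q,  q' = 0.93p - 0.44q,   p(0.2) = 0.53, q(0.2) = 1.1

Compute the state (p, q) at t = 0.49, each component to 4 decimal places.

Euler on (p,q): p_{n+1} = p_n + h·p', q_{n+1} = q_n + h·q'.
0.200000: (0.530000, 1.100000); f=(1.205400, 0.008900) → (0.879566, 1.102581)
(p(0.49), q(0.49)) ≈ (0.8796, 1.1026)

0.8796, 1.1026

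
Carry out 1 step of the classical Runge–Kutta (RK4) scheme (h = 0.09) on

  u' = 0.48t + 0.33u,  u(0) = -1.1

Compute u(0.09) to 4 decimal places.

-1.1312

RK4: k1 = f(t_n, u_n); k2 = f(t_n + h/2, u_n + (h/2)·k1); k3 = f(t_n + h/2, u_n + (h/2)·k2); k4 = f(t_n + h, u_n + h·k3); u_{n+1} = u_n + (h/6)·(k1 + 2k2 + 2k3 + k4).
t=0.000000, u=-1.100000:
  k1 = f(0.000000, -1.100000) = -0.363000
  k2 = f(0.045000, -1.116335) = -0.346791
  k3 = f(0.045000, -1.115606) = -0.346550
  k4 = f(0.090000, -1.131189) = -0.330093
  u ← -1.100000 + (0.09/6)·(k1 + 2k2 + 2k3 + k4) = -1.131197
u(0.09) ≈ -1.1312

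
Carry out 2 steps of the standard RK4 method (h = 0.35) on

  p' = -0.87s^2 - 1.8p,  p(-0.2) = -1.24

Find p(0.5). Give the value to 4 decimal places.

RK4: k1 = f(s_n, p_n); k2 = f(s_n + h/2, p_n + (h/2)·k1); k3 = f(s_n + h/2, p_n + (h/2)·k2); k4 = f(s_n + h, p_n + h·k3); p_{n+1} = p_n + (h/6)·(k1 + 2k2 + 2k3 + k4).
s=-0.200000, p=-1.240000:
  k1 = f(-0.200000, -1.240000) = 2.197200
  k2 = f(-0.025000, -0.855490) = 1.539338
  k3 = f(-0.025000, -0.970616) = 1.746565
  k4 = f(0.150000, -0.628702) = 1.112089
  p ← -1.240000 + (0.35/6)·(k1 + 2k2 + 2k3 + k4) = -0.663603
s=0.150000, p=-0.663603:
  k1 = f(0.150000, -0.663603) = 1.174910
  k2 = f(0.325000, -0.457994) = 0.732495
  k3 = f(0.325000, -0.535416) = 0.871855
  k4 = f(0.500000, -0.358453) = 0.427716
  p ← -0.663603 + (0.35/6)·(k1 + 2k2 + 2k3 + k4) = -0.382942
p(0.5) ≈ -0.3829

-0.3829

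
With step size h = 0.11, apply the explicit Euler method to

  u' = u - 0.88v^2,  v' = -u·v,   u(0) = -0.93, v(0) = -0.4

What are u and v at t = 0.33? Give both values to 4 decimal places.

-1.3353, -0.5557

Euler on (u,v): u_{n+1} = u_n + h·u', v_{n+1} = v_n + h·v'.
0.000000: (-0.930000, -0.400000); f=(-1.070800, -0.372000) → (-1.047788, -0.440920)
0.110000: (-1.047788, -0.440920); f=(-1.218869, -0.461991) → (-1.181864, -0.491739)
0.220000: (-1.181864, -0.491739); f=(-1.394654, -0.581168) → (-1.335276, -0.555667)
(u(0.33), v(0.33)) ≈ (-1.3353, -0.5557)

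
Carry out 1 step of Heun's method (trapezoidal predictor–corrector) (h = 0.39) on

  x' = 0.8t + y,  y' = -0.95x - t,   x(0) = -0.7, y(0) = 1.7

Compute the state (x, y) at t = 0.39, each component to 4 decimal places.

Heun on (x,y): k1 = f(t_n, state_n); k2 = f(t_n + h, state_n + h·k1); state_{n+1} = state_n + (h/2)·(k1 + k2).
0.000000: (-0.700000, 1.700000)
  k1 = (1.700000, 0.665000)
  predictor → (-0.037000, 1.959350)
  k2 = (2.271350, -0.354850)
  → (0.074413, 1.760479)
(x(0.39), y(0.39)) ≈ (0.0744, 1.7605)

0.0744, 1.7605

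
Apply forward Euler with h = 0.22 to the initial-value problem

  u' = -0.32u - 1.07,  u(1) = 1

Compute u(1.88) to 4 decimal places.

-0.1000

Euler: u_{n+1} = u_n + h·f(t_n, u_n).
t=1.000000, u=1.000000: f=-1.390000 → u ← 1.000000 + 0.22·(-1.390000) = 0.694200
t=1.220000, u=0.694200: f=-1.292144 → u ← 0.694200 + 0.22·(-1.292144) = 0.409928
t=1.440000, u=0.409928: f=-1.201177 → u ← 0.409928 + 0.22·(-1.201177) = 0.145669
t=1.660000, u=0.145669: f=-1.116614 → u ← 0.145669 + 0.22·(-1.116614) = -0.099986
u(1.88) ≈ -0.1000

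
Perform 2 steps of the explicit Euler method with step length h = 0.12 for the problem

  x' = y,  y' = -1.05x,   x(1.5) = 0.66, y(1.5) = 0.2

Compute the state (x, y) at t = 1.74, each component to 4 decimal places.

Euler on (x,y): x_{n+1} = x_n + h·x', y_{n+1} = y_n + h·y'.
1.500000: (0.660000, 0.200000); f=(0.200000, -0.693000) → (0.684000, 0.116840)
1.620000: (0.684000, 0.116840); f=(0.116840, -0.718200) → (0.698021, 0.030656)
(x(1.74), y(1.74)) ≈ (0.6980, 0.0307)

0.6980, 0.0307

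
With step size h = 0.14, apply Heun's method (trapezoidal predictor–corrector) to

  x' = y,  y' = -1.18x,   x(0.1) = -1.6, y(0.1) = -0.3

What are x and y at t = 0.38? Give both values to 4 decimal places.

-1.6092, 0.2364

Heun on (x,y): k1 = f(t_n, state_n); k2 = f(t_n + h, state_n + h·k1); state_{n+1} = state_n + (h/2)·(k1 + k2).
0.100000: (-1.600000, -0.300000)
  k1 = (-0.300000, 1.888000)
  predictor → (-1.642000, -0.035680)
  k2 = (-0.035680, 1.937560)
  → (-1.623498, -0.032211)
0.240000: (-1.623498, -0.032211)
  k1 = (-0.032211, 1.915727)
  predictor → (-1.628007, 0.235991)
  k2 = (0.235991, 1.921048)
  → (-1.609233, 0.236363)
(x(0.38), y(0.38)) ≈ (-1.6092, 0.2364)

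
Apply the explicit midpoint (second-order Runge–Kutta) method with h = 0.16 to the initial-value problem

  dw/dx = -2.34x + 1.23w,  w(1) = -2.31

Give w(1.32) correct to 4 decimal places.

-4.4602

Midpoint: k1 = f(x_n, w_n); k2 = f(x_n + h/2, w_n + (h/2)·k1); w_{n+1} = w_n + h·k2.
x=1.000000, w=-2.310000:
  k1 = f(1.000000, -2.310000) = -5.181300
  k2 = f(1.080000, -2.724504) = -5.878340
  w ← -2.310000 + 0.16·(-5.878340) = -3.250534
x=1.160000, w=-3.250534:
  k1 = f(1.160000, -3.250534) = -6.712557
  k2 = f(1.240000, -3.787539) = -7.560273
  w ← -3.250534 + 0.16·(-7.560273) = -4.460178
w(1.32) ≈ -4.4602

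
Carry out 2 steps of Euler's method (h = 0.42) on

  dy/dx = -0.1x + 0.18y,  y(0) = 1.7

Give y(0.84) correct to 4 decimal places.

1.9491

Euler: y_{n+1} = y_n + h·f(x_n, y_n).
x=0.000000, y=1.700000: f=0.306000 → y ← 1.700000 + 0.42·0.306000 = 1.828520
x=0.420000, y=1.828520: f=0.287134 → y ← 1.828520 + 0.42·0.287134 = 1.949116
y(0.84) ≈ 1.9491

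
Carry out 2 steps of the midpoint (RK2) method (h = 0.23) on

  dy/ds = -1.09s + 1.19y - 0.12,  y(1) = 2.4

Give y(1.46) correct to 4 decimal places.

Midpoint: k1 = f(s_n, y_n); k2 = f(s_n + h/2, y_n + (h/2)·k1); y_{n+1} = y_n + h·k2.
s=1.000000, y=2.400000:
  k1 = f(1.000000, 2.400000) = 1.646000
  k2 = f(1.115000, 2.589290) = 1.745905
  y ← 2.400000 + 0.23·1.745905 = 2.801558
s=1.230000, y=2.801558:
  k1 = f(1.230000, 2.801558) = 1.873154
  k2 = f(1.345000, 3.016971) = 2.004145
  y ← 2.801558 + 0.23·2.004145 = 3.262512
y(1.46) ≈ 3.2625

3.2625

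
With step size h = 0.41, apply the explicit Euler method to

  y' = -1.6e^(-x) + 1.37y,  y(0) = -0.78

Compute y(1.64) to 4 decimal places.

Euler: y_{n+1} = y_n + h·f(x_n, y_n).
x=0.000000, y=-0.780000: f=-2.668600 → y ← -0.780000 + 0.41·(-2.668600) = -1.874126
x=0.410000, y=-1.874126: f=-3.629393 → y ← -1.874126 + 0.41·(-3.629393) = -3.362177
x=0.820000, y=-3.362177: f=-5.310873 → y ← -3.362177 + 0.41·(-5.310873) = -5.539635
x=1.230000, y=-5.539635: f=-8.056968 → y ← -5.539635 + 0.41·(-8.056968) = -8.842992
y(1.64) ≈ -8.8430

-8.8430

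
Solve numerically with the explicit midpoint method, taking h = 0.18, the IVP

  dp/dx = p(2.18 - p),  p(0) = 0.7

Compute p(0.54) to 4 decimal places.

1.3214

Midpoint: k1 = f(x_n, p_n); k2 = f(x_n + h/2, p_n + (h/2)·k1); p_{n+1} = p_n + h·k2.
x=0.000000, p=0.700000:
  k1 = f(0.000000, 0.700000) = 1.036000
  k2 = f(0.090000, 0.793240) = 1.100034
  p ← 0.700000 + 0.18·1.100034 = 0.898006
x=0.180000, p=0.898006:
  k1 = f(0.180000, 0.898006) = 1.151238
  k2 = f(0.270000, 1.001617) = 1.180289
  p ← 0.898006 + 0.18·1.180289 = 1.110458
x=0.360000, p=1.110458:
  k1 = f(0.360000, 1.110458) = 1.187681
  k2 = f(0.450000, 1.217349) = 1.171882
  p ← 1.110458 + 0.18·1.171882 = 1.321397
p(0.54) ≈ 1.3214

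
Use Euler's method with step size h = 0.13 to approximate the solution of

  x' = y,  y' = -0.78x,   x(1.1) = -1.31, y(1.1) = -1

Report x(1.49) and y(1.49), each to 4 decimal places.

Euler on (x,y): x_{n+1} = x_n + h·x', y_{n+1} = y_n + h·y'.
1.100000: (-1.310000, -1.000000); f=(-1.000000, 1.021800) → (-1.440000, -0.867166)
1.230000: (-1.440000, -0.867166); f=(-0.867166, 1.123200) → (-1.552732, -0.721150)
1.360000: (-1.552732, -0.721150); f=(-0.721150, 1.211131) → (-1.646481, -0.563703)
(x(1.49), y(1.49)) ≈ (-1.6465, -0.5637)

-1.6465, -0.5637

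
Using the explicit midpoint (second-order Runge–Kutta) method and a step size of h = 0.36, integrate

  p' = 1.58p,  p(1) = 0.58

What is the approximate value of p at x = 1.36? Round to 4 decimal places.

Midpoint: k1 = f(x_n, p_n); k2 = f(x_n + h/2, p_n + (h/2)·k1); p_{n+1} = p_n + h·k2.
x=1.000000, p=0.580000:
  k1 = f(1.000000, 0.580000) = 0.916400
  k2 = f(1.180000, 0.744952) = 1.177024
  p ← 0.580000 + 0.36·1.177024 = 1.003729
p(1.36) ≈ 1.0037

1.0037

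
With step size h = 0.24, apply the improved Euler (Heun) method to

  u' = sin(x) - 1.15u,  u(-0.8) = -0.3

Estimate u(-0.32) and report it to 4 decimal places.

Heun: k1 = f(x_n, u_n); k2 = f(x_n + h, u_n + h·k1); u_{n+1} = u_n + (h/2)·(k1 + k2).
x=-0.800000, u=-0.300000:
  k1 = f(-0.800000, -0.300000) = -0.372356
  k2 = f(-0.560000, -0.389365) = -0.083416
  u ← -0.300000 + (0.24/2)·(-0.372356 + (-0.083416)) = -0.354693
x=-0.560000, u=-0.354693:
  k1 = f(-0.560000, -0.354693) = -0.123290
  k2 = f(-0.320000, -0.384282) = 0.127358
  u ← -0.354693 + (0.24/2)·(-0.123290 + 0.127358) = -0.354204
u(-0.32) ≈ -0.3542

-0.3542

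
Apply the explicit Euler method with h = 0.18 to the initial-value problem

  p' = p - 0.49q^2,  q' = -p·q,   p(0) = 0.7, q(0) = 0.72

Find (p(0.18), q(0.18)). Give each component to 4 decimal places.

Euler on (p,q): p_{n+1} = p_n + h·p', q_{n+1} = q_n + h·q'.
0.000000: (0.700000, 0.720000); f=(0.445984, -0.504000) → (0.780277, 0.629280)
(p(0.18), q(0.18)) ≈ (0.7803, 0.6293)

0.7803, 0.6293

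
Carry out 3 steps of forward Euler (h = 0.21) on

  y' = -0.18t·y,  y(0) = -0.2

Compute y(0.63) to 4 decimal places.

Euler: y_{n+1} = y_n + h·f(t_n, y_n).
t=0.000000, y=-0.200000: f=0.000000 → y ← -0.200000 + 0.21·0.000000 = -0.200000
t=0.210000, y=-0.200000: f=0.007560 → y ← -0.200000 + 0.21·0.007560 = -0.198412
t=0.420000, y=-0.198412: f=0.015000 → y ← -0.198412 + 0.21·0.015000 = -0.195262
y(0.63) ≈ -0.1953

-0.1953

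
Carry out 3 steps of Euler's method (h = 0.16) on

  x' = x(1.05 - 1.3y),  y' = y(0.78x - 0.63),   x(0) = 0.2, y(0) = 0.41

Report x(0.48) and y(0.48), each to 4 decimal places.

Euler on (x,y): x_{n+1} = x_n + h·x', y_{n+1} = y_n + h·y'.
0.000000: (0.200000, 0.410000); f=(0.103400, -0.194340) → (0.216544, 0.378906)
0.160000: (0.216544, 0.378906); f=(0.120707, -0.174712) → (0.235857, 0.350952)
0.320000: (0.235857, 0.350952); f=(0.140043, -0.156536) → (0.258264, 0.325906)
(x(0.48), y(0.48)) ≈ (0.2583, 0.3259)

0.2583, 0.3259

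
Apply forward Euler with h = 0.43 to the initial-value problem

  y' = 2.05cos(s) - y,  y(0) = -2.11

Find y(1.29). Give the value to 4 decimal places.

Euler: y_{n+1} = y_n + h·f(s_n, y_n).
s=0.000000, y=-2.110000: f=4.160000 → y ← -2.110000 + 0.43·4.160000 = -0.321200
s=0.430000, y=-0.321200: f=2.184580 → y ← -0.321200 + 0.43·2.184580 = 0.618169
s=0.860000, y=0.618169: f=0.719328 → y ← 0.618169 + 0.43·0.719328 = 0.927480
y(1.29) ≈ 0.9275

0.9275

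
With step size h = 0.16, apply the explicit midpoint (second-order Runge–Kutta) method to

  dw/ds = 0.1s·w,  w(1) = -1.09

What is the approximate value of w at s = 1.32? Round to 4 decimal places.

-1.1312

Midpoint: k1 = f(s_n, w_n); k2 = f(s_n + h/2, w_n + (h/2)·k1); w_{n+1} = w_n + h·k2.
s=1.000000, w=-1.090000:
  k1 = f(1.000000, -1.090000) = -0.109000
  k2 = f(1.080000, -1.098720) = -0.118662
  w ← -1.090000 + 0.16·(-0.118662) = -1.108986
s=1.160000, w=-1.108986:
  k1 = f(1.160000, -1.108986) = -0.128642
  k2 = f(1.240000, -1.119277) = -0.138790
  w ← -1.108986 + 0.16·(-0.138790) = -1.131192
w(1.32) ≈ -1.1312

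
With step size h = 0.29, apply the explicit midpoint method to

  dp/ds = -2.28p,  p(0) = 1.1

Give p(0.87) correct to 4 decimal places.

Midpoint: k1 = f(s_n, p_n); k2 = f(s_n + h/2, p_n + (h/2)·k1); p_{n+1} = p_n + h·k2.
s=0.000000, p=1.100000:
  k1 = f(0.000000, 1.100000) = -2.508000
  k2 = f(0.145000, 0.736340) = -1.678855
  p ← 1.100000 + 0.29·(-1.678855) = 0.613132
s=0.290000, p=0.613132:
  k1 = f(0.290000, 0.613132) = -1.397941
  k2 = f(0.435000, 0.410431) = -0.935782
  p ← 0.613132 + 0.29·(-0.935782) = 0.341755
s=0.580000, p=0.341755:
  k1 = f(0.580000, 0.341755) = -0.779202
  k2 = f(0.725000, 0.228771) = -0.521598
  p ← 0.341755 + 0.29·(-0.521598) = 0.190492
p(0.87) ≈ 0.1905

0.1905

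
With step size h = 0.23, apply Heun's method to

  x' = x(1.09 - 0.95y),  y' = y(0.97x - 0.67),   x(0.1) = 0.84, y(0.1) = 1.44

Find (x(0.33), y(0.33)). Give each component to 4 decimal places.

Heun on (x,y): k1 = f(s_n, state_n); k2 = f(s_n + h, state_n + h·k1); state_{n+1} = state_n + (h/2)·(k1 + k2).
0.100000: (0.840000, 1.440000)
  k1 = (-0.233520, 0.208512)
  predictor → (0.786290, 1.487958)
  k2 = (-0.254412, 0.137936)
  → (0.783888, 1.479842)
(x(0.33), y(0.33)) ≈ (0.7839, 1.4798)

0.7839, 1.4798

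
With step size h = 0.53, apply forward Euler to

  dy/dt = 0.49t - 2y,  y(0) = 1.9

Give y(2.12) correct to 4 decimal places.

Euler: y_{n+1} = y_n + h·f(t_n, y_n).
t=0.000000, y=1.900000: f=-3.800000 → y ← 1.900000 + 0.53·(-3.800000) = -0.114000
t=0.530000, y=-0.114000: f=0.487700 → y ← -0.114000 + 0.53·0.487700 = 0.144481
t=1.060000, y=0.144481: f=0.230438 → y ← 0.144481 + 0.53·0.230438 = 0.266613
t=1.590000, y=0.266613: f=0.245874 → y ← 0.266613 + 0.53·0.245874 = 0.396926
y(2.12) ≈ 0.3969

0.3969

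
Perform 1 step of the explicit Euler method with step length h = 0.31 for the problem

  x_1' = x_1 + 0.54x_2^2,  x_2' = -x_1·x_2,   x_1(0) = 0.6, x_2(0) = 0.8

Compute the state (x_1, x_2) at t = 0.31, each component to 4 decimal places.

Euler on (x_1,x_2): x_1_{n+1} = x_1_n + h·x_1', x_2_{n+1} = x_2_n + h·x_2'.
0.000000: (0.600000, 0.800000); f=(0.945600, -0.480000) → (0.893136, 0.651200)
(x_1(0.31), x_2(0.31)) ≈ (0.8931, 0.6512)

0.8931, 0.6512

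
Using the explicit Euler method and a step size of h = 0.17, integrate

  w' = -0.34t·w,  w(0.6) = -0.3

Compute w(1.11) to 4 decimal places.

-0.2617

Euler: w_{n+1} = w_n + h·f(t_n, w_n).
t=0.600000, w=-0.300000: f=0.061200 → w ← -0.300000 + 0.17·0.061200 = -0.289596
t=0.770000, w=-0.289596: f=0.075816 → w ← -0.289596 + 0.17·0.075816 = -0.276707
t=0.940000, w=-0.276707: f=0.088436 → w ← -0.276707 + 0.17·0.088436 = -0.261673
w(1.11) ≈ -0.2617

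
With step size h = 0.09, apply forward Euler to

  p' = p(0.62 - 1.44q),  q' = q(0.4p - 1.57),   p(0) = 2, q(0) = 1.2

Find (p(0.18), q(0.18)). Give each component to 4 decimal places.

Euler on (p,q): p_{n+1} = p_n + h·p', q_{n+1} = q_n + h·q'.
0.000000: (2.000000, 1.200000); f=(-2.216000, -0.924000) → (1.800560, 1.116840)
0.090000: (1.800560, 1.116840); f=(-1.779403, -0.949064) → (1.640414, 1.031424)
(p(0.18), q(0.18)) ≈ (1.6404, 1.0314)

1.6404, 1.0314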